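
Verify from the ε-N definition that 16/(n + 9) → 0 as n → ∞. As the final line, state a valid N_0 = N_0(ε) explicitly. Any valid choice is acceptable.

Suppose ε > 0. For n ≥ 1, |16/(n + 9) − 0| = 16/(n + 9) ≤ 16/n.
We need 16/n < ε, i.e. n > 16/ε.
Take N_0 = 16/ε. If n > N_0 then |16/(n + 9)| ≤ 16/n < ε.

N_0 = 16/ε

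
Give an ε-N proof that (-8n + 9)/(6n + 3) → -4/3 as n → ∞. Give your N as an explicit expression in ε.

Suppose ε > 0. For n ≥ 1, |(-8n + 9)/(6n + 3) + 4/3| = |78|/(6(6n + 3)) = 78/(6(6n + 3)).
Since 6n + 3 ≥ 6n for n ≥ 1, this is ≤ 78/(6·6n) = (13/6)/n.
So |(-8n + 9)/(6n + 3) + 4/3| < ε whenever n > (13/6)/ε.
Take N = (13/6)/ε. If n > N then |(-8n + 9)/(6n + 3) + 4/3| ≤ (13/6)/n < ε.

N = (13/6)/ε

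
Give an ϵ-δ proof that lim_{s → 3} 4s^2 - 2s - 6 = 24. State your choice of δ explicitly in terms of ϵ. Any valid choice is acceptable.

δ = min(1, ϵ/26)

Let ϵ > 0. We want δ > 0 such that 0 < |s − 3| < δ implies |(4s^2 - 2s - 6) − 24| < ϵ.
(4s^2 - 2s - 6) − 24 = 4s^2 - 2s - 30 = (s − 3)(4s + 10).
So |(4s^2 - 2s - 6) − 24| = |s − 3|·|4s + 10|.
Assume first that |s − 3| < 1, so |s| < 4. Then |4s + 10| ≤ 4·4 + 10 = 26.
Hence |(4s^2 - 2s - 6) − 24| ≤ 26|s − 3| < ϵ provided |s − 3| < ϵ/26.
Take δ = min(1, ϵ/26). Then 0 < |s − 3| < δ gives both |s − 3| < 1 and |s − 3| < ϵ/26, so |(4s^2 - 2s - 6) − 24| < ϵ.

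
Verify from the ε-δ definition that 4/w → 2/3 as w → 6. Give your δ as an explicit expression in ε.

δ = min(3, (9/2)ε)

Let ε > 0 be given. We seek δ > 0 such that 0 < |w − 6| < δ implies |4/w − (2/3)| < ε.
|4/w − (2/3)| = 4·|6 − w|/(6·|w|) = 4|w − 6|/(6|w|).
Restrict δ ≤ 3. Then |w − 6| < 3 gives |w| > 3, so 6|w| > 18.
Then |4/w − (2/3)| < 4|w − 6|/18, which is < ε when |w − 6| < (9/2)ε.
Take δ = min(3, (9/2)ε). Then 0 < |w − 6| < δ gives both |w − 6| < 3 and |w − 6| < (9/2)ε, so |4/w − (2/3)| < ε.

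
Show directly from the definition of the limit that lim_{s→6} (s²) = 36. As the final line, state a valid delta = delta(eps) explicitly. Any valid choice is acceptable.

delta = min(1, eps/13)

Let eps > 0 be given. We seek delta > 0 with 0 < |s − 6| < delta ⇒ |s² − 36| < eps.
Factor: s² − 36 = (s − 6)(s + 6), so |s² − 36| = |s − 6|·|s + 6|.
Impose delta ≤ 1 so that |s| < 7; then |s + 6| ≤ 13.
Hence |s² − 36| ≤ 13|s − 6|, which is < eps once |s − 6| < eps/13.
Take delta = min(1, eps/13). If 0 < |s − 6| < delta then both bounds hold and |s² − 36| ≤ 13|s − 6| < 13·(eps/13) = eps.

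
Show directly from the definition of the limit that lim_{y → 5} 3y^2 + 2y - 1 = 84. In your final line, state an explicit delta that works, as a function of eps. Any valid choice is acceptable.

Suppose eps > 0. We want delta > 0 such that 0 < |y − 5| < delta implies |(3y^2 + 2y - 1) − 84| < eps.
(3y^2 + 2y - 1) − 84 = 3y^2 + 2y - 85 = (y − 5)(3y + 17).
So |(3y^2 + 2y - 1) − 84| = |y − 5|·|3y + 17|.
Require delta ≤ 1. Then |y − 5| < 1 gives |y| < 6, and by the triangle inequality |3y + 17| ≤ 3·6 + 17 = 35.
Hence |(3y^2 + 2y - 1) − 84| ≤ 35|y − 5| < eps provided |y − 5| < eps/35.
Take delta = min(1, eps/35). Then 0 < |y − 5| < delta gives both |y − 5| < 1 and |y − 5| < eps/35, so |(3y^2 + 2y - 1) − 84| < eps.

delta = min(1, eps/35)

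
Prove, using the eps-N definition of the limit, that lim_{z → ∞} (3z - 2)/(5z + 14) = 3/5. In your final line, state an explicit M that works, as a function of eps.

Fix eps > 0. We seek M > 0 such that z > M implies |(3z - 2)/(5z + 14) − (3/5)| < eps.
(3z - 2)/(5z + 14) − (3/5) = (5(3z - 2) − 3(5z + 14)) / (5(5z + 14)) = -52/(5(5z + 14)).
For z > 0 we have 5z + 14 > 5z, so |(3z - 2)/(5z + 14) − (3/5)| = 52/(5(5z + 14)) < 52/(5·5z) = (52/25)/z.
Thus |(3z - 2)/(5z + 14) − (3/5)| < eps whenever z > (52/25)/eps.
Take M = (52/25)/eps. If z > M then |(3z - 2)/(5z + 14) − (3/5)| < (52/25)/z < eps.

M = (52/25)/eps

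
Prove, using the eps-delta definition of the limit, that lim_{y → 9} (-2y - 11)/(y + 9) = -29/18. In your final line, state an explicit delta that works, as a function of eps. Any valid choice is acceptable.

delta = min(9, (162/7)eps)

Suppose eps > 0. We want delta > 0 with 0 < |y − 9| < delta ⇒ |(-2y - 11)/(y + 9) + 29/18| < eps.
Combining over a common denominator, (-2y - 11)/(y + 9) + 29/18 = [(-2y - 11)·18 − (-29)·(y + 9)] / [18·(y + 9)] = -7(y − 9) / (18(y + 9)).
So |(-2y - 11)/(y + 9) + 29/18| = 7|y − 9| / (18·|y + 9|).
Restrict delta ≤ 9. Then |y − 9| < 9 gives |y + 9| = |(y − 9) + 18| ≥ 18 − 9 = 9.
Hence |(-2y - 11)/(y + 9) + 29/18| < 7|y − 9|/(18·9) = (7/162)|y − 9|, which is < eps once |y − 9| < (162/7)eps.
Take delta = min(9, (162/7)eps). Then 0 < |y − 9| < delta forces both bounds, so |(-2y - 11)/(y + 9) + 29/18| < eps.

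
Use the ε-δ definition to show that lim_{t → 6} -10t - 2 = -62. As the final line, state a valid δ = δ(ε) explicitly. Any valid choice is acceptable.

δ = ε/10

Let ε > 0. We need δ > 0 so that 0 < |t − 6| < δ implies |(-10t - 2) + 62| < ε.
|(-10t - 2) + 62| = |-10t + 60| = 10|t − 6|.
Thus it suffices that |t − 6| < ε/10.
Choosing δ = ε/10 gives |(-10t - 2) + 62| = 10|t − 6| < ε whenever |t − 6| < δ.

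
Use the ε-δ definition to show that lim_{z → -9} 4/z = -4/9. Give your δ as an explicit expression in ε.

Suppose ε > 0. We seek δ > 0 such that 0 < |z + 9| < δ implies |4/z + 4/9| < ε.
|4/z + 4/9| = 4·|-9 − z|/(9·|z|) = 4|z + 9|/(9|z|).
Restrict δ ≤ 9/2. Then |z + 9| < 9/2 gives |z| > 9/2, so 9|z| > 81/2.
Then |4/z + 4/9| < 4|z + 9|/(81/2), which is < ε when |z + 9| < (81/8)ε.
Take δ = min(9/2, (81/8)ε). Then 0 < |z + 9| < δ gives both |z + 9| < 9/2 and |z + 9| < (81/8)ε, so |4/z + 4/9| < ε.

δ = min(9/2, (81/8)ε)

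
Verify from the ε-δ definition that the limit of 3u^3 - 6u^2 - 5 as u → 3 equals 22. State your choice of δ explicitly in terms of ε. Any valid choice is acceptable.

Suppose ε > 0. We want δ > 0 such that 0 < |u − 3| < δ implies |(3u^3 - 6u^2 - 5) − 22| < ε.
(3u^3 - 6u^2 - 5) − 22 = 3u^3 - 6u^2 - 27 = (u − 3)(3u^2 + 3u + 9).
So |(3u^3 - 6u^2 - 5) − 22| = |u − 3|·|3u^2 + 3u + 9|.
Require δ ≤ 2. Then |u − 3| < 2 gives |u| < 5, and by the triangle inequality |3u^2 + 3u + 9| ≤ 3·5^2 + 3·5 + 9 = 99.
Hence |(3u^3 - 6u^2 - 5) − 22| ≤ 99|u − 3| < ε provided |u − 3| < ε/99.
Choosing δ = min(2, ε/99) ensures both conditions, hence |(3u^3 - 6u^2 - 5) − 22| < ε.

δ = min(2, ε/99)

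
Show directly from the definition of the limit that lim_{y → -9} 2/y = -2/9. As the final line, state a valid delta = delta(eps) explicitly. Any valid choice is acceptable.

delta = min(9/2, (81/4)eps)

Suppose eps > 0. We seek delta > 0 such that 0 < |y + 9| < delta implies |2/y + 2/9| < eps.
|2/y + 2/9| = 2·|-9 − y|/(9·|y|) = 2|y + 9|/(9|y|).
Require delta ≤ 9/2 so that |y| > 9 − 9/2 = 9/2, hence 9|y| > 81/2.
Then |2/y + 2/9| < 2|y + 9|/(81/2), which is < eps when |y + 9| < (81/4)eps.
Take delta = min(9/2, (81/4)eps). Then 0 < |y + 9| < delta gives both |y + 9| < 9/2 and |y + 9| < (81/4)eps, so |2/y + 2/9| < eps.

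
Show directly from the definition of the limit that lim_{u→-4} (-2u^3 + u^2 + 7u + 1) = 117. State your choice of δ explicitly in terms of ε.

δ = min(1, ε/124)

Fix ε > 0. We want δ > 0 such that 0 < |u + 4| < δ implies |(-2u^3 + u^2 + 7u + 1) − 117| < ε.
(-2u^3 + u^2 + 7u + 1) − 117 = -2u^3 + u^2 + 7u - 116 = (u + 4)(-2u^2 + 9u - 29).
So |(-2u^3 + u^2 + 7u + 1) − 117| = |u + 4|·|-2u^2 + 9u - 29|.
Require δ ≤ 1. Then |u + 4| < 1 gives |u| < 5, and by the triangle inequality |-2u^2 + 9u - 29| ≤ 2·5^2 + 9·5 + 29 = 124.
Hence |(-2u^3 + u^2 + 7u + 1) − 117| ≤ 124|u + 4| < ε provided |u + 4| < ε/124.
Take δ = min(1, ε/124). Then 0 < |u + 4| < δ gives both |u + 4| < 1 and |u + 4| < ε/124, so |(-2u^3 + u^2 + 7u + 1) − 117| < ε.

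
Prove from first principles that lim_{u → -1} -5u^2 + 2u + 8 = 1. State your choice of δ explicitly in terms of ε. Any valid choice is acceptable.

δ = min(2, ε/22)

Suppose ε > 0. We want δ > 0 such that 0 < |u + 1| < δ implies |(-5u^2 + 2u + 8) − 1| < ε.
(-5u^2 + 2u + 8) − 1 = -5u^2 + 2u + 7 = (u + 1)(-5u + 7).
So |(-5u^2 + 2u + 8) − 1| = |u + 1|·|-5u + 7|.
Assume first that |u + 1| < 2, so |u| < 3. Then |-5u + 7| ≤ 5·3 + 7 = 22.
Hence |(-5u^2 + 2u + 8) − 1| ≤ 22|u + 1| < ε provided |u + 1| < ε/22.
Take δ = min(2, ε/22). Then 0 < |u + 1| < δ gives both |u + 1| < 2 and |u + 1| < ε/22, so |(-5u^2 + 2u + 8) − 1| < ε.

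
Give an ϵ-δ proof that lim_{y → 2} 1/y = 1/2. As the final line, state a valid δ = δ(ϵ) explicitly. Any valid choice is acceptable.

δ = min(1, 2ϵ)

Fix ϵ > 0. We seek δ > 0 such that 0 < |y − 2| < δ implies |1/y − (1/2)| < ϵ.
|1/y − (1/2)| = |2 − y|/(2·|y|) = |y − 2|/(2|y|).
Require δ ≤ 1 so that |y| > 2 − 1 = 1, hence 2|y| > 2.
Then |1/y − (1/2)| < |y − 2|/2, which is < ϵ when |y − 2| < 2ϵ.
Take δ = min(1, 2ϵ). Then 0 < |y − 2| < δ gives both |y − 2| < 1 and |y − 2| < 2ϵ, so |1/y − (1/2)| < ϵ.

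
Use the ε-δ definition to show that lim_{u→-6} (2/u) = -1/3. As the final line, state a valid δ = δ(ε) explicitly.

Fix ε > 0. We seek δ > 0 such that 0 < |u + 6| < δ implies |2/u + 1/3| < ε.
|2/u + 1/3| = 2·|-6 − u|/(6·|u|) = 2|u + 6|/(6|u|).
Require δ ≤ 3 so that |u| > 6 − 3 = 3, hence 6|u| > 18.
Then |2/u + 1/3| < 2|u + 6|/18, which is < ε when |u + 6| < 9ε.
Take δ = min(3, 9ε). Then 0 < |u + 6| < δ gives both |u + 6| < 3 and |u + 6| < 9ε, so |2/u + 1/3| < ε.

δ = min(3, 9ε)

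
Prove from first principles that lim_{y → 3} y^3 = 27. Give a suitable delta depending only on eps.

Fix eps > 0. We seek delta > 0 with 0 < |y − 3| < delta ⇒ |y^3 − 27| < eps.
Factor: y^3 − 27 = (y − 3)(y^2 + 3y + 9), so |y^3 − 27| = |y − 3|·|y^2 + 3y + 9|.
Restrict delta ≤ 1. Then |y − 3| < 1 gives |y| < 4, so by the triangle inequality |y^2 + 3y + 9| ≤ 4^2 + 3·4 + 9 = 37.
Hence |y^3 − 27| ≤ 37|y − 3|, which is < eps once |y − 3| < eps/37.
Take delta = min(1, eps/37). If 0 < |y − 3| < delta then both bounds hold and |y^3 − 27| ≤ 37|y − 3| < 37·(eps/37) = eps.

delta = min(1, eps/37)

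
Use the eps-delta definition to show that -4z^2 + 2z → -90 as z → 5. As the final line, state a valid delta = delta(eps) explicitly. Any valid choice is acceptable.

Fix eps > 0. We want delta > 0 such that 0 < |z − 5| < delta implies |(-4z^2 + 2z) + 90| < eps.
(-4z^2 + 2z) + 90 = -4z^2 + 2z + 90 = (z − 5)(-4z - 18).
So |(-4z^2 + 2z) + 90| = |z − 5|·|-4z - 18|.
Assume first that |z − 5| < 2, so |z| < 7. Then |-4z - 18| ≤ 4·7 + 18 = 46.
Hence |(-4z^2 + 2z) + 90| ≤ 46|z − 5| < eps provided |z − 5| < eps/46.
Choosing delta = min(2, eps/46) ensures both conditions, hence |(-4z^2 + 2z) + 90| < eps.

delta = min(2, eps/46)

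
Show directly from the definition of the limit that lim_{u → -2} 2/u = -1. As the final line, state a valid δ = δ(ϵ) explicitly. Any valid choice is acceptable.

Let ϵ > 0. We seek δ > 0 such that 0 < |u + 2| < δ implies |2/u + 1| < ϵ.
|2/u + 1| = 2·|-2 − u|/(2·|u|) = 2|u + 2|/(2|u|).
Restrict δ ≤ 1. Then |u + 2| < 1 gives |u| > 1, so 2|u| > 2.
Then |2/u + 1| < 2|u + 2|/2, which is < ϵ when |u + 2| < ϵ.
Take δ = min(1, ϵ). Then 0 < |u + 2| < δ gives both |u + 2| < 1 and |u + 2| < ϵ, so |2/u + 1| < ϵ.

δ = min(1, ϵ)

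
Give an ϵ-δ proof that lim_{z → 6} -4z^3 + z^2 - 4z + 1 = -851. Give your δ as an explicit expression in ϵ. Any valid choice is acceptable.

Let ϵ > 0. We want δ > 0 such that 0 < |z − 6| < δ implies |(-4z^3 + z^2 - 4z + 1) + 851| < ϵ.
(-4z^3 + z^2 - 4z + 1) + 851 = -4z^3 + z^2 - 4z + 852 = (z − 6)(-4z^2 - 23z - 142).
So |(-4z^3 + z^2 - 4z + 1) + 851| = |z − 6|·|-4z^2 - 23z - 142|.
Require δ ≤ 1. Then |z − 6| < 1 gives |z| < 7, and by the triangle inequality |-4z^2 - 23z - 142| ≤ 4·7^2 + 23·7 + 142 = 499.
Hence |(-4z^3 + z^2 - 4z + 1) + 851| ≤ 499|z − 6| < ϵ provided |z − 6| < ϵ/499.
Take δ = min(1, ϵ/499). Then 0 < |z − 6| < δ gives both |z − 6| < 1 and |z − 6| < ϵ/499, so |(-4z^3 + z^2 - 4z + 1) + 851| < ϵ.

δ = min(1, ϵ/499)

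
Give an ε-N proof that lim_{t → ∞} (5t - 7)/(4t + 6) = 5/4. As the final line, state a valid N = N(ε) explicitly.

N = (29/8)/ε

Fix ε > 0. We seek N > 0 such that t > N implies |(5t - 7)/(4t + 6) − (5/4)| < ε.
(5t - 7)/(4t + 6) − (5/4) = (4(5t - 7) − 5(4t + 6)) / (4(4t + 6)) = -58/(4(4t + 6)).
For t > 0 we have 4t + 6 > 4t, so |(5t - 7)/(4t + 6) − (5/4)| = 58/(4(4t + 6)) < 58/(4·4t) = (29/8)/t.
Thus |(5t - 7)/(4t + 6) − (5/4)| < ε whenever t > (29/8)/ε.
Take N = (29/8)/ε. If t > N then |(5t - 7)/(4t + 6) − (5/4)| < (29/8)/t < ε.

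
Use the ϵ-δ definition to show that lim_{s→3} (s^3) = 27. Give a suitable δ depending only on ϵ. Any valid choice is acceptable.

δ = min(2, ϵ/49)

Fix ϵ > 0. We seek δ > 0 with 0 < |s − 3| < δ ⇒ |s^3 − 27| < ϵ.
Factor: s^3 − 27 = (s − 3)(s^2 + 3s + 9), so |s^3 − 27| = |s − 3|·|s^2 + 3s + 9|.
Restrict δ ≤ 2. Then |s − 3| < 2 gives |s| < 5, so by the triangle inequality |s^2 + 3s + 9| ≤ 5^2 + 3·5 + 9 = 49.
Hence |s^3 − 27| ≤ 49|s − 3|, which is < ϵ once |s − 3| < ϵ/49.
Take δ = min(2, ϵ/49). If 0 < |s − 3| < δ then both bounds hold and |s^3 − 27| ≤ 49|s − 3| < 49·(ϵ/49) = ϵ.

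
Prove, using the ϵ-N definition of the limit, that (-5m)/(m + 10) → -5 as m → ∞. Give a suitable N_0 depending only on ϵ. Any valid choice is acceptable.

Fix ϵ > 0. For m ≥ 1, |(-5m)/(m + 10) + 5| = |50|/((m + 10)) = 50/((m + 10)).
Since m + 10 ≥ m for m ≥ 1, this is ≤ 50/(m) = 50/m.
So |(-5m)/(m + 10) + 5| < ϵ whenever m > 50/ϵ.
Take N_0 = 50/ϵ. If m > N_0 then |(-5m)/(m + 10) + 5| ≤ 50/m < ϵ.

N_0 = 50/ϵ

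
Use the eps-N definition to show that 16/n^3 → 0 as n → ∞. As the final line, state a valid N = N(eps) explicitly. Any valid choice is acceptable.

N = (16/eps)^{1/3}

Let eps > 0 be given. For n ≥ 1, |16/n^3 − 0| = 16/n^3.
16/n^3 < eps ⇔ n^3 > 16/eps ⇔ n > (16/eps)^{1/3}.
Take N = (16/eps)^{1/3}. Then n > N implies 16/n^3 < eps.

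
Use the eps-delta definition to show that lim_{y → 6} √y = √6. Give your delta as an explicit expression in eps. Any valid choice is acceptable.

delta = min(6, √6·eps)

Fix eps > 0. We want delta > 0 such that 0 < |y − 6| < delta implies |√y − √6| < eps.
Rationalise: √y − √6 = (y − 6)/(√y + √6), so |√y − √6| = |y − 6|/(√y + √6).
Restrict delta ≤ 6 so that |y − 6| < 6 forces y > 0, and then √y + √6 > √6.
Hence |√y − √6| < |y − 6|/√6, which is < eps once |y − 6| < √6·eps.
Take delta = min(6, √6·eps). If 0 < |y − 6| < delta then y > 0 and |√y − √6| < |y − 6|/√6 < eps.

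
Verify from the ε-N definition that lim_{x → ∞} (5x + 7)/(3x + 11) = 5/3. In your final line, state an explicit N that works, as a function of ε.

Suppose ε > 0. We seek N > 0 such that x > N implies |(5x + 7)/(3x + 11) − (5/3)| < ε.
(5x + 7)/(3x + 11) − (5/3) = (3(5x + 7) − 5(3x + 11)) / (3(3x + 11)) = -34/(3(3x + 11)).
For x > 0 we have 3x + 11 > 3x, so |(5x + 7)/(3x + 11) − (5/3)| = 34/(3(3x + 11)) < 34/(3·3x) = (34/9)/x.
Thus |(5x + 7)/(3x + 11) − (5/3)| < ε whenever x > (34/9)/ε.
Take N = (34/9)/ε. If x > N then |(5x + 7)/(3x + 11) − (5/3)| < (34/9)/x < ε.

N = (34/9)/ε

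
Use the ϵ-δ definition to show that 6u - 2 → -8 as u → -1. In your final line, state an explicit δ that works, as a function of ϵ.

δ = ϵ/6

Fix ϵ > 0. We need δ > 0 so that 0 < |u + 1| < δ implies |(6u - 2) + 8| < ϵ.
Since (6u - 2) + 8 = 6(u + 1), we have |(6u - 2) + 8| = 6|u + 1|.
Thus it suffices that |u + 1| < ϵ/6.
Choosing δ = ϵ/6 gives |(6u - 2) + 8| = 6|u + 1| < ϵ whenever |u + 1| < δ.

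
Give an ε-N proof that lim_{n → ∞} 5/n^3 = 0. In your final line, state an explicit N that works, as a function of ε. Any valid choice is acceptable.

Fix ε > 0. For n ≥ 1, |5/n^3 − 0| = 5/n^3.
5/n^3 < ε ⇔ n^3 > 5/ε ⇔ n > (5/ε)^{1/3}.
Take N = (5/ε)^{1/3}. Then n > N implies 5/n^3 < ε.

N = (5/ε)^{1/3}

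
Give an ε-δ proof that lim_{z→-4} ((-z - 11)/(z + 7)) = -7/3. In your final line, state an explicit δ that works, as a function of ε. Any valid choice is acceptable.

δ = min(3/2, (9/8)ε)

Let ε > 0. We want δ > 0 with 0 < |z + 4| < δ ⇒ |(-z - 11)/(z + 7) + 7/3| < ε.
Combining over a common denominator, (-z - 11)/(z + 7) + 7/3 = [(-z - 11)·3 − (-7)·(z + 7)] / [3·(z + 7)] = 4(z + 4) / (3(z + 7)).
So |(-z - 11)/(z + 7) + 7/3| = 4|z + 4| / (3·|z + 7|).
Require δ ≤ 3/2, so |z + 7| ≥ |3| − |z + 4| > 3 − 3/2 = 3/2.
Hence |(-z - 11)/(z + 7) + 7/3| < 4|z + 4|/(3·(3/2)) = (8/9)|z + 4|, which is < ε once |z + 4| < (9/8)ε.
Take δ = min(3/2, (9/8)ε). Then 0 < |z + 4| < δ forces both bounds, so |(-z - 11)/(z + 7) + 7/3| < ε.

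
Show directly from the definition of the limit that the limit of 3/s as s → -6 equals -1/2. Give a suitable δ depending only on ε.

Suppose ε > 0. We seek δ > 0 such that 0 < |s + 6| < δ implies |3/s + 1/2| < ε.
|3/s + 1/2| = 3·|-6 − s|/(6·|s|) = 3|s + 6|/(6|s|).
Restrict δ ≤ 3. Then |s + 6| < 3 gives |s| > 3, so 6|s| > 18.
Then |3/s + 1/2| < 3|s + 6|/18, which is < ε when |s + 6| < 6ε.
Take δ = min(3, 6ε). Then 0 < |s + 6| < δ gives both |s + 6| < 3 and |s + 6| < 6ε, so |3/s + 1/2| < ε.

δ = min(3, 6ε)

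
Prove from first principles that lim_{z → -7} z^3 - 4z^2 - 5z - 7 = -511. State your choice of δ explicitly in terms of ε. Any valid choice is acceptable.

Let ε > 0 be given. We want δ > 0 such that 0 < |z + 7| < δ implies |(z^3 - 4z^2 - 5z - 7) + 511| < ε.
(z^3 - 4z^2 - 5z - 7) + 511 = z^3 - 4z^2 - 5z + 504 = (z + 7)(z^2 - 11z + 72).
So |(z^3 - 4z^2 - 5z - 7) + 511| = |z + 7|·|z^2 - 11z + 72|.
Require δ ≤ 1. Then |z + 7| < 1 gives |z| < 8, and by the triangle inequality |z^2 - 11z + 72| ≤ 8^2 + 11·8 + 72 = 224.
Hence |(z^3 - 4z^2 - 5z - 7) + 511| ≤ 224|z + 7| < ε provided |z + 7| < ε/224.
Take δ = min(1, ε/224). Then 0 < |z + 7| < δ gives both |z + 7| < 1 and |z + 7| < ε/224, so |(z^3 - 4z^2 - 5z - 7) + 511| < ε.

δ = min(1, ε/224)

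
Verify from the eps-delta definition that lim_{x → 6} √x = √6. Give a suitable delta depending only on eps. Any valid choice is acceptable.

Suppose eps > 0. We want delta > 0 such that 0 < |x − 6| < delta implies |√x − √6| < eps.
Rationalise: √x − √6 = (x − 6)/(√x + √6), so |√x − √6| = |x − 6|/(√x + √6).
Restrict delta ≤ 6 so that |x − 6| < 6 forces x > 0, and then √x + √6 > √6.
Hence |√x − √6| < |x − 6|/√6, which is < eps once |x − 6| < √6·eps.
Take delta = min(6, √6·eps). If 0 < |x − 6| < delta then x > 0 and |√x − √6| < |x − 6|/√6 < eps.

delta = min(6, √6·eps)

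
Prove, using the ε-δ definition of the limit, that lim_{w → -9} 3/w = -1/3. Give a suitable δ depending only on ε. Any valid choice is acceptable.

δ = min(9/2, (27/2)ε)

Fix ε > 0. We seek δ > 0 such that 0 < |w + 9| < δ implies |3/w + 1/3| < ε.
|3/w + 1/3| = 3·|-9 − w|/(9·|w|) = 3|w + 9|/(9|w|).
Require δ ≤ 9/2 so that |w| > 9 − 9/2 = 9/2, hence 9|w| > 81/2.
Then |3/w + 1/3| < 3|w + 9|/(81/2), which is < ε when |w + 9| < (27/2)ε.
Take δ = min(9/2, (27/2)ε). Then 0 < |w + 9| < δ gives both |w + 9| < 9/2 and |w + 9| < (27/2)ε, so |3/w + 1/3| < ε.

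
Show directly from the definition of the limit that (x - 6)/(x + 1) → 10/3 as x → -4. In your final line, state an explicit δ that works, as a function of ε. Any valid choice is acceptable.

Fix ε > 0. We want δ > 0 with 0 < |x + 4| < δ ⇒ |(x - 6)/(x + 1) − (10/3)| < ε.
Combining over a common denominator, (x - 6)/(x + 1) − (10/3) = [(x - 6)·(-3) − (-10)·(x + 1)] / [(-3)·(x + 1)] = 7(x + 4) / ((-3)(x + 1)).
So |(x - 6)/(x + 1) − (10/3)| = 7|x + 4| / (3·|x + 1|).
Require δ ≤ 3/2, so |x + 1| ≥ |-3| − |x + 4| > 3 − 3/2 = 3/2.
Hence |(x - 6)/(x + 1) − (10/3)| < 7|x + 4|/(3·(3/2)) = (14/9)|x + 4|, which is < ε once |x + 4| < (9/14)ε.
Take δ = min(3/2, (9/14)ε). Then 0 < |x + 4| < δ forces both bounds, so |(x - 6)/(x + 1) − (10/3)| < ε.

δ = min(3/2, (9/14)ε)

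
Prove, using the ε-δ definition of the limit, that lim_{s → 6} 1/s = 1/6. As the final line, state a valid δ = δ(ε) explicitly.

Let ε > 0. We seek δ > 0 such that 0 < |s − 6| < δ implies |1/s − (1/6)| < ε.
|1/s − (1/6)| = |6 − s|/(6·|s|) = |s − 6|/(6|s|).
Require δ ≤ 3 so that |s| > 6 − 3 = 3, hence 6|s| > 18.
Then |1/s − (1/6)| < |s − 6|/18, which is < ε when |s − 6| < 18ε.
Take δ = min(3, 18ε). Then 0 < |s − 6| < δ gives both |s − 6| < 3 and |s − 6| < 18ε, so |1/s − (1/6)| < ε.

δ = min(3, 18ε)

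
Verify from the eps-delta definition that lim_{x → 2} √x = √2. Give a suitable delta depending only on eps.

delta = min(2, √2·eps)

Suppose eps > 0. We want delta > 0 such that 0 < |x − 2| < delta implies |√x − √2| < eps.
Multiplying by the conjugate, |√x − √2| = |x − 2|/(√x + √2).
Restrict delta ≤ 2 so that |x − 2| < 2 forces x > 0, and then √x + √2 > √2.
Hence |√x − √2| < |x − 2|/√2, which is < eps once |x − 2| < √2·eps.
Take delta = min(2, √2·eps). If 0 < |x − 2| < delta then x > 0 and |√x − √2| < |x − 2|/√2 < eps.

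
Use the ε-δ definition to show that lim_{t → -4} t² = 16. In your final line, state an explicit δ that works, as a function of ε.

Let ε > 0 be given. We seek δ > 0 with 0 < |t + 4| < δ ⇒ |t² − 16| < ε.
Factor: t² − 16 = (t + 4)(t - 4), so |t² − 16| = |t + 4|·|t - 4|.
Impose δ ≤ 1 so that |t| < 5; then |t - 4| ≤ 9.
Hence |t² − 16| ≤ 9|t + 4|, which is < ε once |t + 4| < ε/9.
Take δ = min(1, ε/9). If 0 < |t + 4| < δ then both bounds hold and |t² − 16| ≤ 9|t + 4| < 9·(ε/9) = ε.

δ = min(1, ε/9)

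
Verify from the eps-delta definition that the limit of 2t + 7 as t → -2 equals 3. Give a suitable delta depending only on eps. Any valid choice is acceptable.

Suppose eps > 0. We need delta > 0 so that 0 < |t + 2| < delta implies |(2t + 7) − 3| < eps.
Since (2t + 7) − 3 = 2(t + 2), we have |(2t + 7) − 3| = 2|t + 2|.
So 2|t + 2| < eps exactly when |t + 2| < eps/2.
Take delta = eps/2. If 0 < |t + 2| < delta then |(2t + 7) − 3| = 2|t + 2| < 2·(eps/2) = eps.

delta = eps/2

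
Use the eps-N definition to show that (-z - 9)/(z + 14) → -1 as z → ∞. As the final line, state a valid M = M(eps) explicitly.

Fix eps > 0. We seek M > 0 such that z > M implies |(-z - 9)/(z + 14) + 1| < eps.
(-z - 9)/(z + 14) + 1 = ((-z - 9) − (-1)(z + 14)) / ((z + 14)) = 5/((z + 14)).
For z > 0 we have z + 14 > z, so |(-z - 9)/(z + 14) + 1| = 5/((z + 14)) < 5/(z) = 5/z.
Thus |(-z - 9)/(z + 14) + 1| < eps whenever z > 5/eps.
Take M = 5/eps. If z > M then |(-z - 9)/(z + 14) + 1| < 5/z < eps.

M = 5/eps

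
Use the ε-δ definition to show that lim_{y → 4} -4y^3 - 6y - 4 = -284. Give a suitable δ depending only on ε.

Fix ε > 0. We want δ > 0 such that 0 < |y − 4| < δ implies |(-4y^3 - 6y - 4) + 284| < ε.
(-4y^3 - 6y - 4) + 284 = -4y^3 - 6y + 280 = (y − 4)(-4y^2 - 16y - 70).
So |(-4y^3 - 6y - 4) + 284| = |y − 4|·|-4y^2 - 16y - 70|.
Require δ ≤ 2. Then |y − 4| < 2 gives |y| < 6, and by the triangle inequality |-4y^2 - 16y - 70| ≤ 4·6^2 + 16·6 + 70 = 310.
Hence |(-4y^3 - 6y - 4) + 284| ≤ 310|y − 4| < ε provided |y − 4| < ε/310.
Take δ = min(2, ε/310). Then 0 < |y − 4| < δ gives both |y − 4| < 2 and |y − 4| < ε/310, so |(-4y^3 - 6y - 4) + 284| < ε.

δ = min(2, ε/310)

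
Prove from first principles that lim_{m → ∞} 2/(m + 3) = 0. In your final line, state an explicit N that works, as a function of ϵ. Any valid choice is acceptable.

N = 2/ϵ

Let ϵ > 0. For m ≥ 1, |2/(m + 3) − 0| = 2/(m + 3) ≤ 2/m.
We need 2/m < ϵ, i.e. m > 2/ϵ.
Take N = 2/ϵ. If m > N then |2/(m + 3)| ≤ 2/m < ϵ.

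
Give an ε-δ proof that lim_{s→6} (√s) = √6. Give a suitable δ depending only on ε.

Fix ε > 0. We want δ > 0 such that 0 < |s − 6| < δ implies |√s − √6| < ε.
Multiplying by the conjugate, |√s − √6| = |s − 6|/(√s + √6).
Restrict δ ≤ 6 so that |s − 6| < 6 forces s > 0, and then √s + √6 > √6.
Hence |√s − √6| < |s − 6|/√6, which is < ε once |s − 6| < √6·ε.
Take δ = min(6, √6·ε). If 0 < |s − 6| < δ then s > 0 and |√s − √6| < |s − 6|/√6 < ε.

δ = min(6, √6·ε)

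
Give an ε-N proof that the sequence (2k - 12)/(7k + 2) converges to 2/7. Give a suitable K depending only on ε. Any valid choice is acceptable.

Suppose ε > 0. For k ≥ 1, |(2k - 12)/(7k + 2) − (2/7)| = |-88|/(7(7k + 2)) = 88/(7(7k + 2)).
Since 7k + 2 ≥ 7k for k ≥ 1, this is ≤ 88/(7·7k) = (88/49)/k.
So |(2k - 12)/(7k + 2) − (2/7)| < ε whenever k > (88/49)/ε.
Take K = (88/49)/ε. If k > K then |(2k - 12)/(7k + 2) − (2/7)| ≤ (88/49)/k < ε.

K = (88/49)/ε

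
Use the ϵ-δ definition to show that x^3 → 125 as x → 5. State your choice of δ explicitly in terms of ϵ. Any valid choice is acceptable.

Let ϵ > 0 be given. We seek δ > 0 with 0 < |x − 5| < δ ⇒ |x^3 − 125| < ϵ.
Factor: x^3 − 125 = (x − 5)(x^2 + 5x + 25), so |x^3 − 125| = |x − 5|·|x^2 + 5x + 25|.
Restrict δ ≤ 1. Then |x − 5| < 1 gives |x| < 6, so by the triangle inequality |x^2 + 5x + 25| ≤ 6^2 + 5·6 + 25 = 91.
Hence |x^3 − 125| ≤ 91|x − 5|, which is < ϵ once |x − 5| < ϵ/91.
Take δ = min(1, ϵ/91). If 0 < |x − 5| < δ then both bounds hold and |x^3 − 125| ≤ 91|x − 5| < 91·(ϵ/91) = ϵ.

δ = min(1, ϵ/91)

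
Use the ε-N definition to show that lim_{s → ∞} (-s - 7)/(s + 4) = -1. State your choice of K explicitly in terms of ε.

Fix ε > 0. We seek K > 0 such that s > K implies |(-s - 7)/(s + 4) + 1| < ε.
(-s - 7)/(s + 4) + 1 = ((-s - 7) − (-1)(s + 4)) / ((s + 4)) = -3/((s + 4)).
For s > 0 we have s + 4 > s, so |(-s - 7)/(s + 4) + 1| = 3/((s + 4)) < 3/(s) = 3/s.
Thus |(-s - 7)/(s + 4) + 1| < ε whenever s > 3/ε.
Take K = 3/ε. If s > K then |(-s - 7)/(s + 4) + 1| < 3/s < ε.

K = 3/ε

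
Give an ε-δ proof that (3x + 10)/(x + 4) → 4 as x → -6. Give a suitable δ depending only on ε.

Let ε > 0. We want δ > 0 with 0 < |x + 6| < δ ⇒ |(3x + 10)/(x + 4) − 4| < ε.
Combining over a common denominator, (3x + 10)/(x + 4) − 4 = [(3x + 10)·(-2) − (-8)·(x + 4)] / [(-2)·(x + 4)] = 2(x + 6) / ((-2)(x + 4)).
So |(3x + 10)/(x + 4) − 4| = 2|x + 6| / (2·|x + 4|).
Restrict δ ≤ 1. Then |x + 6| < 1 gives |x + 4| = |(x + 6) + (-2)| ≥ 2 − 1 = 1.
Hence |(3x + 10)/(x + 4) − 4| < 2|x + 6|/(2·1) = |x + 6|, which is < ε once |x + 6| < ε.
Take δ = min(1, ε). Then 0 < |x + 6| < δ forces both bounds, so |(3x + 10)/(x + 4) − 4| < ε.

δ = min(1, ε)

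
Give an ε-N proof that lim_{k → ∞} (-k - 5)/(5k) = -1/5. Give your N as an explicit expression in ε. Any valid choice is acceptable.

Fix ε > 0. For k ≥ 1, |(-k - 5)/(5k) + 1/5| = |-25|/(5(5k)) = 25/(5(5k)).
Since 5k ≥ 5k for k ≥ 1, this is ≤ 25/(5·5k) = 1/k.
So |(-k - 5)/(5k) + 1/5| < ε whenever k > 1/ε.
Take N = 1/ε. If k > N then |(-k - 5)/(5k) + 1/5| ≤ 1/k < ε.

N = 1/ε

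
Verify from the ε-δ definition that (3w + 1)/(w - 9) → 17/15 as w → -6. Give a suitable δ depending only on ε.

Suppose ε > 0. We want δ > 0 with 0 < |w + 6| < δ ⇒ |(3w + 1)/(w - 9) − (17/15)| < ε.
Combining over a common denominator, (3w + 1)/(w - 9) − (17/15) = [(3w + 1)·(-15) − (-17)·(w - 9)] / [(-15)·(w - 9)] = -28(w + 6) / ((-15)(w - 9)).
So |(3w + 1)/(w - 9) − (17/15)| = 28|w + 6| / (15·|w − 9|).
Require δ ≤ 15/2, so |w − 9| ≥ |-15| − |w + 6| > 15 − 15/2 = 15/2.
Hence |(3w + 1)/(w - 9) − (17/15)| < 28|w + 6|/(15·(15/2)) = (56/225)|w + 6|, which is < ε once |w + 6| < (225/56)ε.
Take δ = min(15/2, (225/56)ε). Then 0 < |w + 6| < δ forces both bounds, so |(3w + 1)/(w - 9) − (17/15)| < ε.

δ = min(15/2, (225/56)ε)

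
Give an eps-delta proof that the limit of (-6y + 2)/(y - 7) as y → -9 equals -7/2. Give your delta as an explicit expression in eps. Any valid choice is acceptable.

delta = min(8, (16/5)eps)

Fix eps > 0. We want delta > 0 with 0 < |y + 9| < delta ⇒ |(-6y + 2)/(y - 7) + 7/2| < eps.
Combining over a common denominator, (-6y + 2)/(y - 7) + 7/2 = [(-6y + 2)·(-16) − 56·(y - 7)] / [(-16)·(y - 7)] = 40(y + 9) / ((-16)(y - 7)).
So |(-6y + 2)/(y - 7) + 7/2| = 40|y + 9| / (16·|y − 7|).
Restrict delta ≤ 8. Then |y + 9| < 8 gives |y − 7| = |(y + 9) + (-16)| ≥ 16 − 8 = 8.
Hence |(-6y + 2)/(y - 7) + 7/2| < 40|y + 9|/(16·8) = (5/16)|y + 9|, which is < eps once |y + 9| < (16/5)eps.
Take delta = min(8, (16/5)eps). Then 0 < |y + 9| < delta forces both bounds, so |(-6y + 2)/(y - 7) + 7/2| < eps.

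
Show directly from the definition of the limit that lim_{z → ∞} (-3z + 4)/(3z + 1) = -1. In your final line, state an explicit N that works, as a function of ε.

N = (5/3)/ε

Suppose ε > 0. We seek N > 0 such that z > N implies |(-3z + 4)/(3z + 1) + 1| < ε.
(-3z + 4)/(3z + 1) + 1 = (3(-3z + 4) − (-3)(3z + 1)) / (3(3z + 1)) = 15/(3(3z + 1)).
For z > 0 we have 3z + 1 > 3z, so |(-3z + 4)/(3z + 1) + 1| = 15/(3(3z + 1)) < 15/(3·3z) = (5/3)/z.
Thus |(-3z + 4)/(3z + 1) + 1| < ε whenever z > (5/3)/ε.
Take N = (5/3)/ε. If z > N then |(-3z + 4)/(3z + 1) + 1| < (5/3)/z < ε.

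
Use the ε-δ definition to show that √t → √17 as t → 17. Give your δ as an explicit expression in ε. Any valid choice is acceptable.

δ = min(17, √17·ε)

Let ε > 0 be given. We want δ > 0 such that 0 < |t − 17| < δ implies |√t − √17| < ε.
Multiplying by the conjugate, |√t − √17| = |t − 17|/(√t + √17).
Restrict δ ≤ 17 so that |t − 17| < 17 forces t > 0, and then √t + √17 > √17.
Hence |√t − √17| < |t − 17|/√17, which is < ε once |t − 17| < √17·ε.
Take δ = min(17, √17·ε). If 0 < |t − 17| < δ then t > 0 and |√t − √17| < |t − 17|/√17 < ε.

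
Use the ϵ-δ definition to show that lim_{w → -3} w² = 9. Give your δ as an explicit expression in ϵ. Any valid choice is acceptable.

δ = min(2, ϵ/8)

Let ϵ > 0 be given. We seek δ > 0 with 0 < |w + 3| < δ ⇒ |w² − 9| < ϵ.
Factor: w² − 9 = (w + 3)(w - 3), so |w² − 9| = |w + 3|·|w - 3|.
Restrict δ ≤ 2. Then |w + 3| < 2 gives |w| < 5, so by the triangle inequality |w - 3| ≤ 5 + 3 = 8.
Hence |w² − 9| ≤ 8|w + 3|, which is < ϵ once |w + 3| < ϵ/8.
Take δ = min(2, ϵ/8). If 0 < |w + 3| < δ then both bounds hold and |w² − 9| ≤ 8|w + 3| < 8·(ϵ/8) = ϵ.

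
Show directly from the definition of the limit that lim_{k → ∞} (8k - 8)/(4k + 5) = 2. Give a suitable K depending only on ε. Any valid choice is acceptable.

Let ε > 0 be given. For k ≥ 1, |(8k - 8)/(4k + 5) − 2| = |-72|/(4(4k + 5)) = 72/(4(4k + 5)).
Since 4k + 5 ≥ 4k for k ≥ 1, this is ≤ 72/(4·4k) = (9/2)/k.
So |(8k - 8)/(4k + 5) − 2| < ε whenever k > (9/2)/ε.
Take K = (9/2)/ε. If k > K then |(8k - 8)/(4k + 5) − 2| ≤ (9/2)/k < ε.

K = (9/2)/ε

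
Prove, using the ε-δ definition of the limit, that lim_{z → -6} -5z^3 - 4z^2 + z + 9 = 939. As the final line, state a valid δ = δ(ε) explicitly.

Suppose ε > 0. We want δ > 0 such that 0 < |z + 6| < δ implies |(-5z^3 - 4z^2 + z + 9) − 939| < ε.
(-5z^3 - 4z^2 + z + 9) − 939 = -5z^3 - 4z^2 + z - 930 = (z + 6)(-5z^2 + 26z - 155).
So |(-5z^3 - 4z^2 + z + 9) − 939| = |z + 6|·|-5z^2 + 26z - 155|.
Require δ ≤ 1. Then |z + 6| < 1 gives |z| < 7, and by the triangle inequality |-5z^2 + 26z - 155| ≤ 5·7^2 + 26·7 + 155 = 582.
Hence |(-5z^3 - 4z^2 + z + 9) − 939| ≤ 582|z + 6| < ε provided |z + 6| < ε/582.
Choosing δ = min(1, ε/582) ensures both conditions, hence |(-5z^3 - 4z^2 + z + 9) − 939| < ε.

δ = min(1, ε/582)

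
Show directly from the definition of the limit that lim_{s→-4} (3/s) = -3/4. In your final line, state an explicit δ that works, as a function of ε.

Let ε > 0. We seek δ > 0 such that 0 < |s + 4| < δ implies |3/s + 3/4| < ε.
|3/s + 3/4| = 3·|-4 − s|/(4·|s|) = 3|s + 4|/(4|s|).
Require δ ≤ 2 so that |s| > 4 − 2 = 2, hence 4|s| > 8.
Then |3/s + 3/4| < 3|s + 4|/8, which is < ε when |s + 4| < (8/3)ε.
Take δ = min(2, (8/3)ε). Then 0 < |s + 4| < δ gives both |s + 4| < 2 and |s + 4| < (8/3)ε, so |3/s + 3/4| < ε.

δ = min(2, (8/3)ε)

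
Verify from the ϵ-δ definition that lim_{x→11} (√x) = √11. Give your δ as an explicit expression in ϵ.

Suppose ϵ > 0. We want δ > 0 such that 0 < |x − 11| < δ implies |√x − √11| < ϵ.
Rationalise: √x − √11 = (x − 11)/(√x + √11), so |√x − √11| = |x − 11|/(√x + √11).
Restrict δ ≤ 11 so that |x − 11| < 11 forces x > 0, and then √x + √11 > √11.
Hence |√x − √11| < |x − 11|/√11, which is < ϵ once |x − 11| < √11·ϵ.
Take δ = min(11, √11·ϵ). If 0 < |x − 11| < δ then x > 0 and |√x − √11| < |x − 11|/√11 < ϵ.

δ = min(11, √11·ϵ)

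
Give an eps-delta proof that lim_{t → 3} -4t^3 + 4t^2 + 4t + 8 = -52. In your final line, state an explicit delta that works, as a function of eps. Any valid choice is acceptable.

Let eps > 0 be given. We want delta > 0 such that 0 < |t − 3| < delta implies |(-4t^3 + 4t^2 + 4t + 8) + 52| < eps.
(-4t^3 + 4t^2 + 4t + 8) + 52 = -4t^3 + 4t^2 + 4t + 60 = (t − 3)(-4t^2 - 8t - 20).
So |(-4t^3 + 4t^2 + 4t + 8) + 52| = |t − 3|·|-4t^2 - 8t - 20|.
Require delta ≤ 1. Then |t − 3| < 1 gives |t| < 4, and by the triangle inequality |-4t^2 - 8t - 20| ≤ 4·4^2 + 8·4 + 20 = 116.
Hence |(-4t^3 + 4t^2 + 4t + 8) + 52| ≤ 116|t − 3| < eps provided |t − 3| < eps/116.
Take delta = min(1, eps/116). Then 0 < |t − 3| < delta gives both |t − 3| < 1 and |t − 3| < eps/116, so |(-4t^3 + 4t^2 + 4t + 8) + 52| < eps.

delta = min(1, eps/116)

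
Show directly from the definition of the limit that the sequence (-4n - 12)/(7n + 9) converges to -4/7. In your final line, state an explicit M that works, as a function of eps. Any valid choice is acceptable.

Suppose eps > 0. For n ≥ 1, |(-4n - 12)/(7n + 9) + 4/7| = |-48|/(7(7n + 9)) = 48/(7(7n + 9)).
Since 7n + 9 ≥ 7n for n ≥ 1, this is ≤ 48/(7·7n) = (48/49)/n.
So |(-4n - 12)/(7n + 9) + 4/7| < eps whenever n > (48/49)/eps.
Take M = (48/49)/eps. If n > M then |(-4n - 12)/(7n + 9) + 4/7| ≤ (48/49)/n < eps.

M = (48/49)/eps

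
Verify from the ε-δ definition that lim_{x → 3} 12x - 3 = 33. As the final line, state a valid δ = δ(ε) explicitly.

Suppose ε > 0. We need δ > 0 so that 0 < |x − 3| < δ implies |(12x - 3) − 33| < ε.
|(12x - 3) − 33| = |12x - 36| = 12|x − 3|.
So 12|x − 3| < ε exactly when |x − 3| < ε/12.
Take δ = ε/12. If 0 < |x − 3| < δ then |(12x - 3) − 33| = 12|x − 3| < 12·(ε/12) = ε.

δ = ε/12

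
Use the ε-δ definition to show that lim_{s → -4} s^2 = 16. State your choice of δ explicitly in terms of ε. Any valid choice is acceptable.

δ = min(1, ε/9)

Fix ε > 0. We seek δ > 0 with 0 < |s + 4| < δ ⇒ |s^2 − 16| < ε.
Factor: s^2 − 16 = (s + 4)(s - 4), so |s^2 − 16| = |s + 4|·|s - 4|.
Impose δ ≤ 1 so that |s| < 5; then |s - 4| ≤ 9.
Hence |s^2 − 16| ≤ 9|s + 4|, which is < ε once |s + 4| < ε/9.
Take δ = min(1, ε/9). If 0 < |s + 4| < δ then both bounds hold and |s^2 − 16| ≤ 9|s + 4| < 9·(ε/9) = ε.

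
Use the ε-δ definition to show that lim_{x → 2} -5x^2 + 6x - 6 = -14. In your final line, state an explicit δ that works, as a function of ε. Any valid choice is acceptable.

Fix ε > 0. We want δ > 0 such that 0 < |x − 2| < δ implies |(-5x^2 + 6x - 6) + 14| < ε.
(-5x^2 + 6x - 6) + 14 = -5x^2 + 6x + 8 = (x − 2)(-5x - 4).
So |(-5x^2 + 6x - 6) + 14| = |x − 2|·|-5x - 4|.
Assume first that |x − 2| < 1, so |x| < 3. Then |-5x - 4| ≤ 5·3 + 4 = 19.
Hence |(-5x^2 + 6x - 6) + 14| ≤ 19|x − 2| < ε provided |x − 2| < ε/19.
Choosing δ = min(1, ε/19) ensures both conditions, hence |(-5x^2 + 6x - 6) + 14| < ε.

δ = min(1, ε/19)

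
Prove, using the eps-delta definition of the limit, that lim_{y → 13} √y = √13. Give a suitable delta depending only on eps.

Let eps > 0. We want delta > 0 such that 0 < |y − 13| < delta implies |√y − √13| < eps.
Multiplying by the conjugate, |√y − √13| = |y − 13|/(√y + √13).
Restrict delta ≤ 13 so that |y − 13| < 13 forces y > 0, and then √y + √13 > √13.
Hence |√y − √13| < |y − 13|/√13, which is < eps once |y − 13| < √13·eps.
Take delta = min(13, √13·eps). If 0 < |y − 13| < delta then y > 0 and |√y − √13| < |y − 13|/√13 < eps.

delta = min(13, √13·eps)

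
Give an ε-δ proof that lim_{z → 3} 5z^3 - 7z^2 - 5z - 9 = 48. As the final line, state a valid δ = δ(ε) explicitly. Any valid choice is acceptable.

δ = min(1, ε/131)

Let ε > 0 be given. We want δ > 0 such that 0 < |z − 3| < δ implies |(5z^3 - 7z^2 - 5z - 9) − 48| < ε.
(5z^3 - 7z^2 - 5z - 9) − 48 = 5z^3 - 7z^2 - 5z - 57 = (z − 3)(5z^2 + 8z + 19).
So |(5z^3 - 7z^2 - 5z - 9) − 48| = |z − 3|·|5z^2 + 8z + 19|.
Assume first that |z − 3| < 1, so |z| < 4. Then |5z^2 + 8z + 19| ≤ 5·4^2 + 8·4 + 19 = 131.
Hence |(5z^3 - 7z^2 - 5z - 9) − 48| ≤ 131|z − 3| < ε provided |z − 3| < ε/131.
Take δ = min(1, ε/131). Then 0 < |z − 3| < δ gives both |z − 3| < 1 and |z − 3| < ε/131, so |(5z^3 - 7z^2 - 5z - 9) − 48| < ε.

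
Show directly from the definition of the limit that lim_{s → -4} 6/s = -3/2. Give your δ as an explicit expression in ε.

δ = min(2, (4/3)ε)

Let ε > 0 be given. We seek δ > 0 such that 0 < |s + 4| < δ implies |6/s + 3/2| < ε.
|6/s + 3/2| = 6·|-4 − s|/(4·|s|) = 6|s + 4|/(4|s|).
Restrict δ ≤ 2. Then |s + 4| < 2 gives |s| > 2, so 4|s| > 8.
Then |6/s + 3/2| < 6|s + 4|/8, which is < ε when |s + 4| < (4/3)ε.
Take δ = min(2, (4/3)ε). Then 0 < |s + 4| < δ gives both |s + 4| < 2 and |s + 4| < (4/3)ε, so |6/s + 3/2| < ε.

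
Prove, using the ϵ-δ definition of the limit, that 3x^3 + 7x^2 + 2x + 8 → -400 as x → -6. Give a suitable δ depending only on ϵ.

Let ϵ > 0. We want δ > 0 such that 0 < |x + 6| < δ implies |(3x^3 + 7x^2 + 2x + 8) + 400| < ϵ.
(3x^3 + 7x^2 + 2x + 8) + 400 = 3x^3 + 7x^2 + 2x + 408 = (x + 6)(3x^2 - 11x + 68).
So |(3x^3 + 7x^2 + 2x + 8) + 400| = |x + 6|·|3x^2 - 11x + 68|.
Require δ ≤ 2. Then |x + 6| < 2 gives |x| < 8, and by the triangle inequality |3x^2 - 11x + 68| ≤ 3·8^2 + 11·8 + 68 = 348.
Hence |(3x^3 + 7x^2 + 2x + 8) + 400| ≤ 348|x + 6| < ϵ provided |x + 6| < ϵ/348.
Take δ = min(2, ϵ/348). Then 0 < |x + 6| < δ gives both |x + 6| < 2 and |x + 6| < ϵ/348, so |(3x^3 + 7x^2 + 2x + 8) + 400| < ϵ.

δ = min(2, ϵ/348)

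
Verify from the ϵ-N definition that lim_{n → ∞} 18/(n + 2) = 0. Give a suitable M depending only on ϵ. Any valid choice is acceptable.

M = 18/ϵ

Let ϵ > 0 be given. For n ≥ 1, |18/(n + 2) − 0| = 18/(n + 2) ≤ 18/n.
We need 18/n < ϵ, i.e. n > 18/ϵ.
Take M = 18/ϵ. If n > M then |18/(n + 2)| ≤ 18/n < ϵ.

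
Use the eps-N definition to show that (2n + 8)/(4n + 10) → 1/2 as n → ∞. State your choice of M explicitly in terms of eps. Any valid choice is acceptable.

M = (3/4)/eps

Let eps > 0 be given. For n ≥ 1, |(2n + 8)/(4n + 10) − (1/2)| = |12|/(4(4n + 10)) = 12/(4(4n + 10)).
Since 4n + 10 ≥ 4n for n ≥ 1, this is ≤ 12/(4·4n) = (3/4)/n.
So |(2n + 8)/(4n + 10) − (1/2)| < eps whenever n > (3/4)/eps.
Take M = (3/4)/eps. If n > M then |(2n + 8)/(4n + 10) − (1/2)| ≤ (3/4)/n < eps.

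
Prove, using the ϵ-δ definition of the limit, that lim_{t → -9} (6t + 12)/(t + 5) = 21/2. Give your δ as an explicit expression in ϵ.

δ = min(2, (4/9)ϵ)

Fix ϵ > 0. We want δ > 0 with 0 < |t + 9| < δ ⇒ |(6t + 12)/(t + 5) − (21/2)| < ϵ.
Combining over a common denominator, (6t + 12)/(t + 5) − (21/2) = [(6t + 12)·(-4) − (-42)·(t + 5)] / [(-4)·(t + 5)] = 18(t + 9) / ((-4)(t + 5)).
So |(6t + 12)/(t + 5) − (21/2)| = 18|t + 9| / (4·|t + 5|).
Require δ ≤ 2, so |t + 5| ≥ |-4| − |t + 9| > 4 − 2 = 2.
Hence |(6t + 12)/(t + 5) − (21/2)| < 18|t + 9|/(4·2) = (9/4)|t + 9|, which is < ϵ once |t + 9| < (4/9)ϵ.
Take δ = min(2, (4/9)ϵ). Then 0 < |t + 9| < δ forces both bounds, so |(6t + 12)/(t + 5) − (21/2)| < ϵ.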